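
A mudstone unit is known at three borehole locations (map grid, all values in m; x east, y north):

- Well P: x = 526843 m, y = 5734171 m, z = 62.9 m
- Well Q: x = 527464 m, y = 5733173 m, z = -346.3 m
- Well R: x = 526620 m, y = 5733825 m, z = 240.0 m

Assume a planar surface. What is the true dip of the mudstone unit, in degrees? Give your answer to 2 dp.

36.09°

Two edge vectors: Well P→Well Q = (621, -998, -409.2), Well P→Well R = (-223, -346, 177.1).
Normal n = (Well P→Well Q) × (Well P→Well R) = (-318329, -18727.5, -437420).
So ∂z/∂x = −n_x/n_z = −0.72774 and ∂z/∂y = −n_y/n_z = −0.04281.
Gradient magnitude |∇z| = √(a² + b²) = √(0.52961 + 0.00183) = 0.72900.
True dip = arctan(0.72900) = 36.09°, dipping toward E (azimuth ≈ 087°).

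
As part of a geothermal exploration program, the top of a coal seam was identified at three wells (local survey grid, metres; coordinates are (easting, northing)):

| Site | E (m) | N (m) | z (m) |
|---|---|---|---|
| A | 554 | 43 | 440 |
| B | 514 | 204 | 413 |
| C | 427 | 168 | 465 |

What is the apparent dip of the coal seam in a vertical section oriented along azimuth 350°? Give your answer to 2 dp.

11.26°

Let the plane be z = a·E + b·N + c.
B−A: −40a + 161b = −27;  C−A: −127a + 125b = 25.
Solving gives a = −0.47906, b = −0.28672.
Unit vector along 350° is (sin 350°, cos 350°) = (-0.1736, 0.9848).
Slope in that direction = a·(-0.1736) + b·(0.9848) = −0.19918.
Apparent dip = arctan|0.19918| = 11.26° (true dip is 29.2°, so apparent ≤ true as expected).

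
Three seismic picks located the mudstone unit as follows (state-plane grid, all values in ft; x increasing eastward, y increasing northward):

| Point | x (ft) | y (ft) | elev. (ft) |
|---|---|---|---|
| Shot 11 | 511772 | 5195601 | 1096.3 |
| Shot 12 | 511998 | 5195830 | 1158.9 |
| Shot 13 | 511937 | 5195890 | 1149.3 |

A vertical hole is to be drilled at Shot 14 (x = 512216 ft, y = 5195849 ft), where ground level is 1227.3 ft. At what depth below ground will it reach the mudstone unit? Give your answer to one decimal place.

20.1 ft

Let the plane be z = a·x + b·y + c.
Shot 12−Shot 11: 226a + 229b = 62.6;  Shot 13−Shot 11: 165a + 289b = 53.
Solving gives a = 0.216295543, b = 0.059900469.
Then c = 1096.3 − a·511772 − b·5195601 = −420816.64.
At (512216, 5195849): z_contact = 110790.04 + 311233.79 − 420816.64 = 1207.19 ft.
Depth below ground = 1227.3 − 1207.19 = 20.1 ft.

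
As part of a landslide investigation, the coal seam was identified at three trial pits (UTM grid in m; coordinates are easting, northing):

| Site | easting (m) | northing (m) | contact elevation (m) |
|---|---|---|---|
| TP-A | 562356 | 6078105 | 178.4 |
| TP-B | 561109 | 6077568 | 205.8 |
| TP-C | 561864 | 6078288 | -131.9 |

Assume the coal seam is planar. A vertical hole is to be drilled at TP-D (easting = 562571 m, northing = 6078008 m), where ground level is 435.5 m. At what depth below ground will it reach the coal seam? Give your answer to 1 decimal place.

Let the plane be z = a·easting + b·northing + c.
TP-B−TP-A: −1247a − 537b = 27.4;  TP-C−TP-A: −492a + 183b = −310.3.
Solving gives a = 0.328219453, b = −0.813202344.
Then c = 178.4 − a·562356 − b·6078105 = 4758331.45.
At (562571, 6078008): z_contact = 184646.75 − 4942650.35 + 4758331.45 = 327.85 m.
Depth below ground = 435.5 − 327.85 = 107.7 m.

107.7 m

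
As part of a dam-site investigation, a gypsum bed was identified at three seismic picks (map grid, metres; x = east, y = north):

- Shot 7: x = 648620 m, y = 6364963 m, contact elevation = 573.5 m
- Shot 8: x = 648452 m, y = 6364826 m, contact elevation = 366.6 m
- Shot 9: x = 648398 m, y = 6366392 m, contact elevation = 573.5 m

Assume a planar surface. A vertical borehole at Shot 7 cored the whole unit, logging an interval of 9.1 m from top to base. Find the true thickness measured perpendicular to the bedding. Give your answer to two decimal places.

Two edge vectors: Shot 7→Shot 8 = (-168, -137, -206.9), Shot 7→Shot 9 = (-222, 1429, 0).
Normal n = (Shot 7→Shot 8) × (Shot 7→Shot 9) = (295660.1, 45931.8, -270486).
So ∂z/∂x = −n_x/n_z = 1.09307 and ∂z/∂y = −n_y/n_z = 0.16981.
|∇z| = √(a²+b²) = 1.10618, so dip δ = arctan(1.10618) = 47.89°.
True thickness = vertical thickness × cos δ = 9.1 × cos 47.89° = 6.10 m.

6.10 m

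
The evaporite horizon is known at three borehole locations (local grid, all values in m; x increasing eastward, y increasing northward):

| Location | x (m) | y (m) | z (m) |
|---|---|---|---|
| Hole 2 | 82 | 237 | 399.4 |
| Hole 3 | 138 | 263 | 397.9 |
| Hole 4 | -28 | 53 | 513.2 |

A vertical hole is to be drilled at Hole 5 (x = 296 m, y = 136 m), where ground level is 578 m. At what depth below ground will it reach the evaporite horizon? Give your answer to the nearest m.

Two edge vectors: Hole 2→Hole 3 = (56, 26, -1.5), Hole 2→Hole 4 = (-110, -184, 113.8).
Normal n = (Hole 2→Hole 3) × (Hole 2→Hole 4) = (2682.8, -6207.8, -7444).
So ∂z/∂x = −n_x/n_z = 0.36040 and ∂z/∂y = −n_y/n_z = −0.83393.
Intercept c from Hole 2: 399.4 − 29.55 + 197.64 = 567.49.
At (296, 136): z_contact = 106.7 − 113.4 + 567.49 = 560.8 m.
Depth below ground = 578 − 560.8 = 17 m.

17 m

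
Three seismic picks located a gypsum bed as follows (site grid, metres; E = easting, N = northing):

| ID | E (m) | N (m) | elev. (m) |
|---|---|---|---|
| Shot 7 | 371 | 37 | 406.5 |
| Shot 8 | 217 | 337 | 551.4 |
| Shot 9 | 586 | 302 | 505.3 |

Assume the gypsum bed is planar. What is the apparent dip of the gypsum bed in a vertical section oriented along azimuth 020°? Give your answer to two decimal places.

21.07°

Two edge vectors: Shot 7→Shot 8 = (-154, 300, 144.9), Shot 7→Shot 9 = (215, 265, 98.8).
Normal n = (Shot 7→Shot 8) × (Shot 7→Shot 9) = (-8758.5, 46368.7, -105310).
So ∂z/∂E = −n_x/n_z = −0.08317 and ∂z/∂N = −n_y/n_z = 0.44031.
Unit vector along 020° is (sin 20°, cos 20°) = (0.3420, 0.9397).
Slope in that direction = a·(0.3420) + b·(0.9397) = 0.38531.
Apparent dip = arctan|0.38531| = 21.07° (true dip is 24.1°, so apparent ≤ true as expected).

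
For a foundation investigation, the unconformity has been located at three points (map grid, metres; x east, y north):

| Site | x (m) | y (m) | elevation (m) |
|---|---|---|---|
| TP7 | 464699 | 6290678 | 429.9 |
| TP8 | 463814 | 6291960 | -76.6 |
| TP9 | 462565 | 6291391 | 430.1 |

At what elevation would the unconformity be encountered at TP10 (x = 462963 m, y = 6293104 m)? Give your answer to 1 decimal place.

Two edge vectors: TP7→TP8 = (-885, 1282, -506.5), TP7→TP9 = (-2134, 713, 0.2).
Normal n = (TP7→TP8) × (TP7→TP9) = (361390.9, 1081048, 2104783).
So ∂z/∂x = −n_x/n_z = −0.171699838 and ∂z/∂y = −n_y/n_z = −0.513614943.
Intercept c from TP7: 429.9 + 79788.74 + 3230986.22 = 3311204.86.
At (462963, 6293104): z = −79490.7 − 3232232.3 + 3311204.86 = -518.1 m.

-518.1 m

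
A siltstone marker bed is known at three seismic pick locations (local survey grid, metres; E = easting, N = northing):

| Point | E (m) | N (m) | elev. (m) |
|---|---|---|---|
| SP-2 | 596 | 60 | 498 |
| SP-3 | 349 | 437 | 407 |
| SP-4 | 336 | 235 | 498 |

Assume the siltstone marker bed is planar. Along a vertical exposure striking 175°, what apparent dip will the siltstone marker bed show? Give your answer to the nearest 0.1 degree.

Two edge vectors: SP-2→SP-3 = (-247, 377, -91), SP-2→SP-4 = (-260, 175, 0).
Normal n = (SP-2→SP-3) × (SP-2→SP-4) = (15925, 23660, 54795).
So ∂z/∂E = −n_x/n_z = −0.29063 and ∂z/∂N = −n_y/n_z = −0.43179.
Unit vector along 175° is (sin 175°, cos 175°) = (0.0872, -0.9962).
Slope in that direction = a·(0.0872) + b·(-0.9962) = 0.40482.
Apparent dip = arctan|0.40482| = 22.0° (true dip is 27.5°, so apparent ≤ true as expected).

22.0°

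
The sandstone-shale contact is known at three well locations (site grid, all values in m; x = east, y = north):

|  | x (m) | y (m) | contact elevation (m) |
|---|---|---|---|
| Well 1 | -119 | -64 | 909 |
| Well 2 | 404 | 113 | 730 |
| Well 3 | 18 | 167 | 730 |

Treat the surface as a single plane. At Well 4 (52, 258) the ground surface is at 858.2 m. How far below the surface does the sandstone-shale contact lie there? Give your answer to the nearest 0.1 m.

196.7 m

Let the plane be z = a·x + b·y + c.
Well 2−Well 1: 523a + 177b = −179;  Well 3−Well 1: 137a + 231b = −179.
Solving gives a = −0.10010, b = −0.71553.
Then c = 909 − a·-119 − b·-64 = 851.29.
At (52, 258): z_contact = −5.21 − 184.61 + 851.29 = 661.48 m.
Depth below ground = 858.2 − 661.48 = 196.7 m.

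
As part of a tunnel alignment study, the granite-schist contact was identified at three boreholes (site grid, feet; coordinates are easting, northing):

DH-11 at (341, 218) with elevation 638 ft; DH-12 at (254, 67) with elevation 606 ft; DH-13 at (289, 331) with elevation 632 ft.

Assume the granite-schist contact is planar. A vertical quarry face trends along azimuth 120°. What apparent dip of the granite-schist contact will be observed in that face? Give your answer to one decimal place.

Two edge vectors: DH-11→DH-12 = (-87, -151, -32), DH-11→DH-13 = (-52, 113, -6).
Normal n = (DH-11→DH-12) × (DH-11→DH-13) = (4522, 1142, -17683).
So ∂z/∂easting = −n_x/n_z = 0.25573 and ∂z/∂northing = −n_y/n_z = 0.06458.
Unit vector along 120° is (sin 120°, cos 120°) = (0.8660, -0.5000).
Slope in that direction = a·(0.8660) + b·(-0.5000) = 0.18917.
Apparent dip = arctan|0.18917| = 10.7° (true dip is 14.8°, so apparent ≤ true as expected).

10.7°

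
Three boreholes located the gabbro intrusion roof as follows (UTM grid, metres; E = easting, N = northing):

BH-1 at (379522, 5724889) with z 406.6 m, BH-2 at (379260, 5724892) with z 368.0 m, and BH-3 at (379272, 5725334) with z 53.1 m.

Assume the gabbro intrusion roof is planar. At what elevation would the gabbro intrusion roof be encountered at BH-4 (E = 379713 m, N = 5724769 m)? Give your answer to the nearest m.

Let the plane be z = a·E + b·N + c.
BH-2−BH-1: −262a + 3b = −38.6;  BH-3−BH-1: −250a + 445b = −353.5.
Solving gives a = 0.13912724, b = −0.71622065.
Then c = 406.6 − a·379522 − b·5724889 = 4047888.47.
At (379713, 5724769): z = 52828.4 − 4100197.8 + 4047888.47 = 519.1 m.

519 m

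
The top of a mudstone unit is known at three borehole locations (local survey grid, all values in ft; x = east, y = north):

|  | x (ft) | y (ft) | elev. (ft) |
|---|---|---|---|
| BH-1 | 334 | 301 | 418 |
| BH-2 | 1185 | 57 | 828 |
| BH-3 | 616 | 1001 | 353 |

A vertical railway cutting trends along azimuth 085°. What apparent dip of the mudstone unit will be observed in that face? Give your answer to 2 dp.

Let the plane be z = a·x + b·y + c.
BH-2−BH-1: 851a − 244b = 410;  BH-3−BH-1: 282a + 700b = −65.
Solving gives a = 0.40803, b = −0.25724.
Unit vector along 085° is (sin 85°, cos 85°) = (0.9962, 0.0872).
Slope in that direction = a·(0.9962) + b·(0.0872) = 0.38406.
Apparent dip = arctan|0.38406| = 21.01° (true dip is 25.8°, so apparent ≤ true as expected).

21.01°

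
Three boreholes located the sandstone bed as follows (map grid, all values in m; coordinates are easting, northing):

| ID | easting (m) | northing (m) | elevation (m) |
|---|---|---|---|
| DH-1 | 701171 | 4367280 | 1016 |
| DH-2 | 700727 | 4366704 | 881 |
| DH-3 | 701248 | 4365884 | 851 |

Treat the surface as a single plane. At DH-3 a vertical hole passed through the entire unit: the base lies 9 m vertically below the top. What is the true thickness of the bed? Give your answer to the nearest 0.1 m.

8.8 m

Let the plane be z = a·easting + b·northing + c.
DH-2−DH-1: −444a − 576b = −135;  DH-3−DH-1: 77a − 1396b = −165.
Solving gives a = 0.14066, b = 0.12595.
|∇z| = √(a²+b²) = 0.18881, so dip δ = arctan(0.18881) = 10.69°.
True thickness = vertical thickness × cos δ = 9 × cos 10.69° = 8.8 m.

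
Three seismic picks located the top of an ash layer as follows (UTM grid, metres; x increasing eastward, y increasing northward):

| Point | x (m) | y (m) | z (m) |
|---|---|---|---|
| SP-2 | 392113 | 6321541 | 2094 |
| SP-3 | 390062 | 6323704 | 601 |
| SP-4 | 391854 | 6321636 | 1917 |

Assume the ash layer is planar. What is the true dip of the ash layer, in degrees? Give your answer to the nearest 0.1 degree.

Let the plane be z = a·x + b·y + c.
SP-3−SP-2: −2051a + 2163b = −1493;  SP-4−SP-2: −259a + 95b = −177.
Solving gives a = 0.65965, b = −0.06476.
Gradient magnitude |∇z| = √(a² + b²) = √(0.43513 + 0.00419) = 0.66282.
True dip = arctan(0.66282) = 33.5°, dipping toward W (azimuth ≈ 276°).

33.5°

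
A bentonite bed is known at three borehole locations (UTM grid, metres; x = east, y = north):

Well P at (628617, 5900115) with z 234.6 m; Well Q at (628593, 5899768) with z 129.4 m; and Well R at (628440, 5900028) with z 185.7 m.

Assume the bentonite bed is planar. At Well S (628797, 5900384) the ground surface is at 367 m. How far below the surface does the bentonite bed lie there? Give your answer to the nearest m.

30 m

Let the plane be z = a·x + b·y + c.
Well Q−Well P: −24a − 347b = −105.2;  Well R−Well P: −177a − 87b = −48.9.
Solving gives a = 0.13173383, b = 0.29405876.
Then c = 234.6 − a·628617 − b·5900115 = −1817556.00.
At (628797, 5900384): z_contact = 82833.8 + 1735059.6 − 1817556.00 = 337.4 m.
Depth below ground = 367 − 337.4 = 30 m.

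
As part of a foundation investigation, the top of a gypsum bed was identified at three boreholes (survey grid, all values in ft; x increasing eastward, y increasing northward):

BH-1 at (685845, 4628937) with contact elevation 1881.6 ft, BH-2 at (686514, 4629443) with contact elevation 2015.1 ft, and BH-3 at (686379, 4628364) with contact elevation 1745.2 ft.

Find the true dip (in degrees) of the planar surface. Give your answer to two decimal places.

Let the plane be z = a·x + b·y + c.
BH-2−BH-1: 669a + 506b = 133.5;  BH-3−BH-1: 534a − 573b = −136.4.
Solving gives a = 0.01144, b = 0.24871.
Gradient magnitude |∇z| = √(a² + b²) = √(0.00013 + 0.06186) = 0.24897.
True dip = arctan(0.24897) = 13.98°, dipping toward S (azimuth ≈ 183°).

13.98°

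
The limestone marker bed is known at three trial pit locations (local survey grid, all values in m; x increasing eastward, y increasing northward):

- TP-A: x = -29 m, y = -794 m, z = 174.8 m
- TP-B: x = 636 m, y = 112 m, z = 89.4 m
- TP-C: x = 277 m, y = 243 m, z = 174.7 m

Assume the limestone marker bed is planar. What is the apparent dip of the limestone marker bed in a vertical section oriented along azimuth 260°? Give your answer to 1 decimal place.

Two edge vectors: TP-A→TP-B = (665, 906, -85.4), TP-A→TP-C = (306, 1037, -0.1).
Normal n = (TP-A→TP-B) × (TP-A→TP-C) = (88469.2, -26065.9, 412369).
So ∂z/∂x = −n_x/n_z = −0.21454 and ∂z/∂y = −n_y/n_z = 0.06321.
Unit vector along 260° is (sin 260°, cos 260°) = (-0.9848, -0.1736).
Slope in that direction = a·(-0.9848) + b·(-0.1736) = 0.20030.
Apparent dip = arctan|0.20030| = 11.3° (true dip is 12.6°, so apparent ≤ true as expected).

11.3°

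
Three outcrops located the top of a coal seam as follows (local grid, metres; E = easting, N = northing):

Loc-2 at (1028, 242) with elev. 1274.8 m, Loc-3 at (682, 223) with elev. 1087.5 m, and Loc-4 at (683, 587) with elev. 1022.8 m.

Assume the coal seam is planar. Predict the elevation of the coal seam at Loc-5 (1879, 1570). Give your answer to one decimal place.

Two edge vectors: Loc-2→Loc-3 = (-346, -19, -187.3), Loc-2→Loc-4 = (-345, 345, -252).
Normal n = (Loc-2→Loc-3) × (Loc-2→Loc-4) = (69406.5, -22573.5, -125925).
So ∂z/∂E = −n_x/n_z = 0.551173 and ∂z/∂N = −n_y/n_z = −0.179261.
Intercept c from Loc-2: 1274.8 − 566.61 + 43.38 = 751.58.
At (1879, 1570): z = 1035.7 − 281.4 + 751.58 = 1505.8 m.

1505.8 m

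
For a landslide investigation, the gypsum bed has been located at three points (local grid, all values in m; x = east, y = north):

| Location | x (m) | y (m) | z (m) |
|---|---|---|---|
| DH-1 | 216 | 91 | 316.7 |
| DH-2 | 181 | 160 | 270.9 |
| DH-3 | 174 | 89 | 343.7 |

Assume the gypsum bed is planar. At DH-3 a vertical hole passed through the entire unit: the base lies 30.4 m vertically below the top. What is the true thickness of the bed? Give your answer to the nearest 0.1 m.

20.1 m

Two edge vectors: DH-1→DH-2 = (-35, 69, -45.8), DH-1→DH-3 = (-42, -2, 27).
Normal n = (DH-1→DH-2) × (DH-1→DH-3) = (1771.4, 2868.6, 2968).
So ∂z/∂x = −n_x/n_z = −0.59683 and ∂z/∂y = −n_y/n_z = −0.96651.
|∇z| = √(a²+b²) = 1.13594, so dip δ = arctan(1.13594) = 48.64°.
True thickness = vertical thickness × cos δ = 30.4 × cos 48.64° = 20.1 m.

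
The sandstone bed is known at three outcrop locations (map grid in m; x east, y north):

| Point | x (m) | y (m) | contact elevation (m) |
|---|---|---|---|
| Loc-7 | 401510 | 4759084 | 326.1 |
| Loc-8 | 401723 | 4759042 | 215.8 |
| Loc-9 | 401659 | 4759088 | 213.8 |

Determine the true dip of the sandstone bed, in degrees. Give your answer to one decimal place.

52.0°

Let the plane be z = a·x + b·y + c.
Loc-8−Loc-7: 213a − 42b = −110.3;  Loc-9−Loc-7: 149a + 4b = −112.3.
Solving gives a = −0.72543, b = −1.05277.
Gradient magnitude |∇z| = √(a² + b²) = √(0.52625 + 1.10833) = 1.27850.
True dip = arctan(1.27850) = 52.0°, dipping toward NE (azimuth ≈ 035°).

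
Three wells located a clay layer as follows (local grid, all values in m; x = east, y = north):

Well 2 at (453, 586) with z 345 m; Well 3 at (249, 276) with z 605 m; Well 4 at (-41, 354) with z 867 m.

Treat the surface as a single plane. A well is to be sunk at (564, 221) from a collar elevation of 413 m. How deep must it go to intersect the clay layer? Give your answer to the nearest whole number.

Let the plane be z = a·x + b·y + c.
Well 3−Well 2: −204a − 310b = 260;  Well 4−Well 2: −494a − 232b = 522.
Solving gives a = −0.95925, b = −0.20746.
Then c = 345 − a·453 − b·586 = 901.11.
At (564, 221): z_contact = −541.0 − 45.8 + 901.11 = 314.2 m.
Depth below ground = 413 − 314.2 = 99 m.

99 m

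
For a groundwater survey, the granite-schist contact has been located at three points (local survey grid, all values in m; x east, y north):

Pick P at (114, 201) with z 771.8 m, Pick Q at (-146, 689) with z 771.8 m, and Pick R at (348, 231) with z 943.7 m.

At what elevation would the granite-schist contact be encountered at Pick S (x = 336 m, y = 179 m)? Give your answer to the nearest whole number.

916 m

Two edge vectors: Pick P→Pick Q = (-260, 488, 0), Pick P→Pick R = (234, 30, 171.9).
Normal n = (Pick P→Pick Q) × (Pick P→Pick R) = (83887.2, 44694, -121992).
So ∂z/∂x = −n_x/n_z = 0.68765 and ∂z/∂y = −n_y/n_z = 0.36637.
Intercept c from Pick P: 771.8 − 78.39 − 73.64 = 619.77.
At (336, 179): z = 231.0 + 65.6 + 619.77 = 916.4 m.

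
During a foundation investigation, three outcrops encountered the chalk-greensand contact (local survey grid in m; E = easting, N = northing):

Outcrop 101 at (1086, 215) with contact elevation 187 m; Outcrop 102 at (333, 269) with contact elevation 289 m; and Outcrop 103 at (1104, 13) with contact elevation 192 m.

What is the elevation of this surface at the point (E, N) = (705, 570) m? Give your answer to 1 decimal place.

Let the plane be z = a·E + b·N + c.
Outcrop 102−Outcrop 101: −753a + 54b = 102;  Outcrop 103−Outcrop 101: 18a − 202b = 5.
Solving gives a = −0.138116, b = −0.037060.
Then c = 187 − a·1086 − b·215 = 344.96.
At (705, 570): z = −97.4 − 21.1 + 344.96 = 226.5 m.

226.5 m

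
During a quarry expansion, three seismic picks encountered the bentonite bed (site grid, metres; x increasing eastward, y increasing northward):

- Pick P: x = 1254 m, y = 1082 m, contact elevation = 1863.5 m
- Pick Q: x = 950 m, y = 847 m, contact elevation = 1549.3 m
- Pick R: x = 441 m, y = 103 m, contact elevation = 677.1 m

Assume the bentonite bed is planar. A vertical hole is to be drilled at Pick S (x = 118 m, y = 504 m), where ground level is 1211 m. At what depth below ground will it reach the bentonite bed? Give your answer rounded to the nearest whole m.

225 m

Two edge vectors: Pick P→Pick Q = (-304, -235, -314.2), Pick P→Pick R = (-813, -979, -1186.4).
Normal n = (Pick P→Pick Q) × (Pick P→Pick R) = (-28797.8, -105221, 106561).
So ∂z/∂x = −n_x/n_z = 0.27025 and ∂z/∂y = −n_y/n_z = 0.98743.
Intercept c from Pick P: 1863.5 − 338.89 − 1068.39 = 456.22.
At (118, 504): z_contact = 31.9 + 497.7 + 456.22 = 985.8 m.
Depth below ground = 1211 − 985.8 = 225 m.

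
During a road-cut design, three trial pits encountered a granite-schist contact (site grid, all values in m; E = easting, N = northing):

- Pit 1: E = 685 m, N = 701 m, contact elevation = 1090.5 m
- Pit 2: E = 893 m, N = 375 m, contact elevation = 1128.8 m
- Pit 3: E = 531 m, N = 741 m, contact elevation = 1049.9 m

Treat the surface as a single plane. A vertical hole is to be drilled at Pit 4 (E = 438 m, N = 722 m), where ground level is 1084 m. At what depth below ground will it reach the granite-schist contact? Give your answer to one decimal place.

61.2 m

Two edge vectors: Pit 1→Pit 2 = (208, -326, 38.3), Pit 1→Pit 3 = (-154, 40, -40.6).
Normal n = (Pit 1→Pit 2) × (Pit 1→Pit 3) = (11703.6, 2546.6, -41884).
So ∂z/∂E = −n_x/n_z = 0.27943 and ∂z/∂N = −n_y/n_z = 0.06080.
Intercept c from Pit 1: 1090.5 − 191.41 − 42.62 = 856.47.
At (438, 722): z_contact = 122.39 + 43.90 + 856.47 = 1022.76 m.
Depth below ground = 1084 − 1022.76 = 61.2 m.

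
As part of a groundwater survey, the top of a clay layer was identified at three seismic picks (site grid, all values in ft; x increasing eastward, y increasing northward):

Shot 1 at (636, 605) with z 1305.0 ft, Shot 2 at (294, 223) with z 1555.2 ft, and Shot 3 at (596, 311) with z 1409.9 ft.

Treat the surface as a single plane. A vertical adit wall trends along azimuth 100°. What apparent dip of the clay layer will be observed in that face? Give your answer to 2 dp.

Let the plane be z = a·x + b·y + c.
Shot 2−Shot 1: −342a − 382b = 250.2;  Shot 3−Shot 1: −40a − 294b = 104.9.
Solving gives a = −0.39273, b = −0.30337.
Unit vector along 100° is (sin 100°, cos 100°) = (0.9848, -0.1736).
Slope in that direction = a·(0.9848) + b·(-0.1736) = −0.33408.
Apparent dip = arctan|0.33408| = 18.47° (true dip is 26.4°, so apparent ≤ true as expected).

18.47°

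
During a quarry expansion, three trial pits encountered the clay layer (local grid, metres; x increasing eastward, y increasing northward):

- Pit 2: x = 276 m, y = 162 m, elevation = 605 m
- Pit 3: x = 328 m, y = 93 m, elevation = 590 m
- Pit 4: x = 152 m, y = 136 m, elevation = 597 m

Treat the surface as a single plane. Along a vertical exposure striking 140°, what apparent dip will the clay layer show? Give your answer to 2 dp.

9.40°

Two edge vectors: Pit 2→Pit 3 = (52, -69, -15), Pit 2→Pit 4 = (-124, -26, -8).
Normal n = (Pit 2→Pit 3) × (Pit 2→Pit 4) = (162, 2276, -9908).
So ∂z/∂x = −n_x/n_z = 0.01635 and ∂z/∂y = −n_y/n_z = 0.22971.
Unit vector along 140° is (sin 140°, cos 140°) = (0.6428, -0.7660).
Slope in that direction = a·(0.6428) + b·(-0.7660) = −0.16546.
Apparent dip = arctan|0.16546| = 9.40° (true dip is 13.0°, so apparent ≤ true as expected).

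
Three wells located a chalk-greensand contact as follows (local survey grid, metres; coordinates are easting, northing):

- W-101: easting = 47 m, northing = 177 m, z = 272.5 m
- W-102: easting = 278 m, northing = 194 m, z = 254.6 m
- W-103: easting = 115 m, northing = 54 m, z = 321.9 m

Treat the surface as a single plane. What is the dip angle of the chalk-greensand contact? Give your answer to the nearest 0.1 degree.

Two edge vectors: W-101→W-102 = (231, 17, -17.9), W-101→W-103 = (68, -123, 49.4).
Normal n = (W-101→W-102) × (W-101→W-103) = (-1361.9, -12628.6, -29569).
So ∂z/∂easting = −n_x/n_z = −0.04606 and ∂z/∂northing = −n_y/n_z = −0.42709.
Gradient magnitude |∇z| = √(a² + b²) = √(0.00212 + 0.18241) = 0.42957.
True dip = arctan(0.42957) = 23.2°, dipping toward N (azimuth ≈ 006°).

23.2°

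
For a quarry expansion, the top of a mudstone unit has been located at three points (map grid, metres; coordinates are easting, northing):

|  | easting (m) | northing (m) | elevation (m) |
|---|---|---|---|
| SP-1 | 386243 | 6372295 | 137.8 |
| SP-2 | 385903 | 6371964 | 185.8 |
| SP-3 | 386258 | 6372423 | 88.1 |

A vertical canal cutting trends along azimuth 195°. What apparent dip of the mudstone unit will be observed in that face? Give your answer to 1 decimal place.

Two edge vectors: SP-1→SP-2 = (-340, -331, 48), SP-1→SP-3 = (15, 128, -49.7).
Normal n = (SP-1→SP-2) × (SP-1→SP-3) = (10306.7, -16178, -38555).
So ∂z/∂easting = −n_x/n_z = 0.26732 and ∂z/∂northing = −n_y/n_z = −0.41961.
Unit vector along 195° is (sin 195°, cos 195°) = (-0.2588, -0.9659).
Slope in that direction = a·(-0.2588) + b·(-0.9659) = 0.33612.
Apparent dip = arctan|0.33612| = 18.6° (true dip is 26.5°, so apparent ≤ true as expected).

18.6°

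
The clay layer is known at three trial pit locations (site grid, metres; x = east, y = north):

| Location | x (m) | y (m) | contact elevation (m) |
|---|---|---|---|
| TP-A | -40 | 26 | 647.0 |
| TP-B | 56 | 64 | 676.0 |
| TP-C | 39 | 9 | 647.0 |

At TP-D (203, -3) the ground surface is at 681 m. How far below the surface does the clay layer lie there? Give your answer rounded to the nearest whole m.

22 m

Two edge vectors: TP-A→TP-B = (96, 38, 29), TP-A→TP-C = (79, -17, 0).
Normal n = (TP-A→TP-B) × (TP-A→TP-C) = (493, 2291, -4634).
So ∂z/∂x = −n_x/n_z = 0.10639 and ∂z/∂y = −n_y/n_z = 0.49439.
Intercept c from TP-A: 647 + 4.26 − 12.85 = 638.40.
At (203, -3): z_contact = 21.6 − 1.5 + 638.40 = 658.5 m.
Depth below ground = 681 − 658.5 = 22 m.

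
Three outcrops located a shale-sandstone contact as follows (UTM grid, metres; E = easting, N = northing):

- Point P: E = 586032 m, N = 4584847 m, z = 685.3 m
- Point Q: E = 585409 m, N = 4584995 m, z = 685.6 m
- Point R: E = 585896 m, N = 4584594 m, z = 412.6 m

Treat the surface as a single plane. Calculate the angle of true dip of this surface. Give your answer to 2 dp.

Two edge vectors: Point P→Point Q = (-623, 148, 0.3), Point P→Point R = (-136, -253, -272.7).
Normal n = (Point P→Point Q) × (Point P→Point R) = (-40283.7, -169932.9, 177747).
So ∂z/∂E = −n_x/n_z = 0.22664 and ∂z/∂N = −n_y/n_z = 0.95604.
Gradient magnitude |∇z| = √(a² + b²) = √(0.05136 + 0.91401) = 0.98253.
True dip = arctan(0.98253) = 44.50°, dipping toward SSW (azimuth ≈ 193°).

44.50°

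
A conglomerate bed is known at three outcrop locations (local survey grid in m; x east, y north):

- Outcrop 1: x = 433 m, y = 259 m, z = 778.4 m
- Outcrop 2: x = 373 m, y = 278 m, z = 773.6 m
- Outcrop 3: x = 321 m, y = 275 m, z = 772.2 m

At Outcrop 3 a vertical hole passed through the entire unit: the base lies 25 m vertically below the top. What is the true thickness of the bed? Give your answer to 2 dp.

Two edge vectors: Outcrop 1→Outcrop 2 = (-60, 19, -4.8), Outcrop 1→Outcrop 3 = (-112, 16, -6.2).
Normal n = (Outcrop 1→Outcrop 2) × (Outcrop 1→Outcrop 3) = (-41, 165.6, 1168).
So ∂z/∂x = −n_x/n_z = 0.03510 and ∂z/∂y = −n_y/n_z = −0.14178.
|∇z| = √(a²+b²) = 0.14606, so dip δ = arctan(0.14606) = 8.31°.
True thickness = vertical thickness × cos δ = 25 × cos 8.31° = 24.74 m.

24.74 m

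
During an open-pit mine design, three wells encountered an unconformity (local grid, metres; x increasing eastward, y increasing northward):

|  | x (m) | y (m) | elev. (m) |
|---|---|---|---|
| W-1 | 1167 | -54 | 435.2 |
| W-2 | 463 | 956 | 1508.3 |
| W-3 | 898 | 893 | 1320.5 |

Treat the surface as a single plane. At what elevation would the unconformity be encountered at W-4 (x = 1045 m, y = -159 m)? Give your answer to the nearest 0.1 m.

384.0 m

Let the plane be z = a·x + b·y + c.
W-2−W-1: −704a + 1010b = 1073.1;  W-3−W-1: −269a + 947b = 885.3.
Solving gives a = −0.309046, b = 0.847061.
Then c = 435.2 − a·1167 − b·-54 = 841.60.
At (1045, -159): z = −323.0 − 134.7 + 841.60 = 384.0 m.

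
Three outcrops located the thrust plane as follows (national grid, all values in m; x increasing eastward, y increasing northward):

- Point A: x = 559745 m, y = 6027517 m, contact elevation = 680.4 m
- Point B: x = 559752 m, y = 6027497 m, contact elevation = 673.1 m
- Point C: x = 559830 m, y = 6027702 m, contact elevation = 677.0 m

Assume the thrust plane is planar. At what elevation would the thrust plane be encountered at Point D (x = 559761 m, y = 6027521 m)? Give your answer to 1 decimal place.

Let the plane be z = a·x + b·y + c.
Point B−Point A: 7a − 20b = −7.3;  Point C−Point A: 85a + 185b = −3.4.
Solving gives a = −0.473622705, b = 0.199232053.
Then c = 680.4 − a·559745 − b·6027517 = −935086.25.
At (559761, 6027521): z = −265115.5 + 1200875.4 − 935086.25 = 673.6 m.

673.6 m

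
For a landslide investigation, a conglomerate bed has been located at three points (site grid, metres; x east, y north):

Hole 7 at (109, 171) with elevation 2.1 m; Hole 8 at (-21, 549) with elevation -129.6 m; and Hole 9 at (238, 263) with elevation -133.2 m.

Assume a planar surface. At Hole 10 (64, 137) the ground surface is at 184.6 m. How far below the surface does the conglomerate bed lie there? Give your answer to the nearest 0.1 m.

Two edge vectors: Hole 7→Hole 8 = (-130, 378, -131.7), Hole 7→Hole 9 = (129, 92, -135.3).
Normal n = (Hole 7→Hole 8) × (Hole 7→Hole 9) = (-39027, -34578.3, -60722).
So ∂z/∂x = −n_x/n_z = −0.64272 and ∂z/∂y = −n_y/n_z = −0.56945.
Intercept c from Hole 7: 2.1 + 70.06 + 97.38 = 169.53.
At (64, 137): z_contact = −41.13 − 78.02 + 169.53 = 50.38 m.
Depth below ground = 184.6 − 50.38 = 134.2 m.

134.2 m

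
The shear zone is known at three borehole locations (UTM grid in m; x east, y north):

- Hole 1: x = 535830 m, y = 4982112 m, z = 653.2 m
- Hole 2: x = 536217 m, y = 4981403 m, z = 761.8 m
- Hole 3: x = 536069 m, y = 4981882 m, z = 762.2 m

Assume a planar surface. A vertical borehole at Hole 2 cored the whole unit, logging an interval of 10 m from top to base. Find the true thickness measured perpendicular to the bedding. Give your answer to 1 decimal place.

8.3 m

Let the plane be z = a·x + b·y + c.
Hole 2−Hole 1: 387a − 709b = 108.6;  Hole 3−Hole 1: 239a − 230b = 109.
Solving gives a = 0.65020, b = 0.20173.
|∇z| = √(a²+b²) = 0.68078, so dip δ = arctan(0.68078) = 34.25°.
True thickness = vertical thickness × cos δ = 10 × cos 34.25° = 8.3 m.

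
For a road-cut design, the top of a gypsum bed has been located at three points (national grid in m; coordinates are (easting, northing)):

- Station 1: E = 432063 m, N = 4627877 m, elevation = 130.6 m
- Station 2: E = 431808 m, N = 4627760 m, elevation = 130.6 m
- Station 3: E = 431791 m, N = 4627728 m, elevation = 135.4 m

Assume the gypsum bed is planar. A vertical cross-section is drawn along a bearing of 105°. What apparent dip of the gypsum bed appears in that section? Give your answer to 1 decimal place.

7.9°

Let the plane be z = a·E + b·N + c.
Station 2−Station 1: −255a − 117b = 0;  Station 3−Station 1: −272a − 149b = 4.8.
Solving gives a = 0.09101, b = −0.19835.
Unit vector along 105° is (sin 105°, cos 105°) = (0.9659, -0.2588).
Slope in that direction = a·(0.9659) + b·(-0.2588) = 0.13924.
Apparent dip = arctan|0.13924| = 7.9° (true dip is 12.3°, so apparent ≤ true as expected).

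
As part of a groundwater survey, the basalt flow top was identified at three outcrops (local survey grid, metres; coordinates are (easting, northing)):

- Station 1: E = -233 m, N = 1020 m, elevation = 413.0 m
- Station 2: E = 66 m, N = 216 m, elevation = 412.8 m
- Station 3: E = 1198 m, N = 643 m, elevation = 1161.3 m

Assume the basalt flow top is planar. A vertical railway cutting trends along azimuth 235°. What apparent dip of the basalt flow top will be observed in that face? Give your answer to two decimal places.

Two edge vectors: Station 1→Station 2 = (299, -804, -0.2), Station 1→Station 3 = (1431, -377, 748.3).
Normal n = (Station 1→Station 2) × (Station 1→Station 3) = (-601708.6, -224027.9, 1037801).
So ∂z/∂E = −n_x/n_z = 0.57979 and ∂z/∂N = −n_y/n_z = 0.21587.
Unit vector along 235° is (sin 235°, cos 235°) = (-0.8192, -0.5736).
Slope in that direction = a·(-0.8192) + b·(-0.5736) = −0.59875.
Apparent dip = arctan|0.59875| = 30.91° (true dip is 31.7°, so apparent ≤ true as expected).

30.91°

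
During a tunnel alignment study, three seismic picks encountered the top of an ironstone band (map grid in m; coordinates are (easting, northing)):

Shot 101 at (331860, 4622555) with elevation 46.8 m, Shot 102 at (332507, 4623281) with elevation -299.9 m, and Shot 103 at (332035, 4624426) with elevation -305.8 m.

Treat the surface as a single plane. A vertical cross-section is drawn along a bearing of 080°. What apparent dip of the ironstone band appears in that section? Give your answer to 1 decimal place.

Two edge vectors: Shot 101→Shot 102 = (647, 726, -346.7), Shot 101→Shot 103 = (175, 1871, -352.6).
Normal n = (Shot 101→Shot 102) × (Shot 101→Shot 103) = (392688.1, 167459.7, 1083487).
So ∂z/∂E = −n_x/n_z = −0.36243 and ∂z/∂N = −n_y/n_z = −0.15456.
Unit vector along 080° is (sin 80°, cos 80°) = (0.9848, 0.1736).
Slope in that direction = a·(0.9848) + b·(0.1736) = −0.38376.
Apparent dip = arctan|0.38376| = 21.0° (true dip is 21.5°, so apparent ≤ true as expected).

21.0°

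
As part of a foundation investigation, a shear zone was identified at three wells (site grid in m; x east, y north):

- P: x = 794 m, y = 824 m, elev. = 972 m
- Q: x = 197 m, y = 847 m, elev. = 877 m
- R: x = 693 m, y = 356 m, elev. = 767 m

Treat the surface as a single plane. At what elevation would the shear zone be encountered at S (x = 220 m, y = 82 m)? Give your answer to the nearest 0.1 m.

574.7 m

Let the plane be z = a·x + b·y + c.
Q−P: −597a + 23b = −95;  R−P: −101a − 468b = −205.
Solving gives a = 0.17455, b = 0.40036.
Then c = 972 − a·794 − b·824 = 503.51.
At (220, 82): z = 38.4 + 32.8 + 503.51 = 574.7 m.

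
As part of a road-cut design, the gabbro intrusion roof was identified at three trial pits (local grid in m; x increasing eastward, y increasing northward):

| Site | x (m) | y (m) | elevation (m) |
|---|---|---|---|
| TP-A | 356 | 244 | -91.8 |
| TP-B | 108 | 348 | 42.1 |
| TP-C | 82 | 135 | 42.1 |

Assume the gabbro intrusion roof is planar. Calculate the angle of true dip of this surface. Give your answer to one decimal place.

Two edge vectors: TP-A→TP-B = (-248, 104, 133.9), TP-A→TP-C = (-274, -109, 133.9).
Normal n = (TP-A→TP-B) × (TP-A→TP-C) = (28520.7, -3481.4, 55528).
So ∂z/∂x = −n_x/n_z = −0.51363 and ∂z/∂y = −n_y/n_z = 0.06270.
Gradient magnitude |∇z| = √(a² + b²) = √(0.26381 + 0.00393) = 0.51744.
True dip = arctan(0.51744) = 27.4°, dipping toward E (azimuth ≈ 097°).

27.4°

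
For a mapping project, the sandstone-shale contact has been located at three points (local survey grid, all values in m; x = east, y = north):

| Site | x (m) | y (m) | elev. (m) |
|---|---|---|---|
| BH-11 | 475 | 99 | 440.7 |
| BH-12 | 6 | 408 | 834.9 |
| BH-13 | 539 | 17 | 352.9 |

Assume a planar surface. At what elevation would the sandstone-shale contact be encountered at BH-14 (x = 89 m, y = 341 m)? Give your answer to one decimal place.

754.6 m

Let the plane be z = a·x + b·y + c.
BH-12−BH-11: −469a + 309b = 394.2;  BH-13−BH-11: 64a − 82b = −87.8.
Solving gives a = −0.27803, b = 0.85373.
Then c = 440.7 − a·475 − b·99 = 488.25.
At (89, 341): z = −24.7 + 291.1 + 488.25 = 754.6 m.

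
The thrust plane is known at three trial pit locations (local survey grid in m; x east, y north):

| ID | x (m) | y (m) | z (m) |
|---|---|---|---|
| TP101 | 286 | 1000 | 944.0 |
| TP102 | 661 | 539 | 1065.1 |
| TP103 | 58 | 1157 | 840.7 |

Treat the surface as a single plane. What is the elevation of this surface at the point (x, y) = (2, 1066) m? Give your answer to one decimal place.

Let the plane be z = a·x + b·y + c.
TP102−TP101: 375a − 461b = 121.1;  TP103−TP101: −228a + 157b = −103.3.
Solving gives a = 0.618792, b = 0.240666.
Then c = 944 − a·286 − b·1000 = 526.36.
At (2, 1066): z = 1.2 + 256.5 + 526.36 = 784.1 m.

784.1 m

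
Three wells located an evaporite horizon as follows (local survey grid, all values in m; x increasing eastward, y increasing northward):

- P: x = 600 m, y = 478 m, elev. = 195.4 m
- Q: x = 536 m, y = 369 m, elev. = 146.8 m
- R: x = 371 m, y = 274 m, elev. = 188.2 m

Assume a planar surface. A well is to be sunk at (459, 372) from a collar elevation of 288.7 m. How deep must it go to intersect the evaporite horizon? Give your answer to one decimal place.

80.2 m

Two edge vectors: P→Q = (-64, -109, -48.6), P→R = (-229, -204, -7.2).
Normal n = (P→Q) × (P→R) = (-9129.6, 10668.6, -11905).
So ∂z/∂x = −n_x/n_z = −0.76687 and ∂z/∂y = −n_y/n_z = 0.89614.
Intercept c from P: 195.4 + 460.12 − 428.36 = 227.17.
At (459, 372): z_contact = −351.99 + 333.37 + 227.17 = 208.54 m.
Depth below ground = 288.7 − 208.54 = 80.2 m.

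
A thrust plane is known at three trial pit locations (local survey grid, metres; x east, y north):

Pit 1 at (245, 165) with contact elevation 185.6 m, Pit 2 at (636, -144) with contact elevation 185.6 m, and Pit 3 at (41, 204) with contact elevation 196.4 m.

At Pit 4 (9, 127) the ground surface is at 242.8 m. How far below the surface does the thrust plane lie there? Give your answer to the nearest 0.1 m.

Let the plane be z = a·x + b·y + c.
Pit 2−Pit 1: 391a − 309b = 0;  Pit 3−Pit 1: −204a + 39b = 10.8.
Solving gives a = −0.06983, b = −0.08837.
Then c = 185.6 − a·245 − b·165 = 217.29.
At (9, 127): z_contact = −0.63 − 11.22 + 217.29 = 205.44 m.
Depth below ground = 242.8 − 205.44 = 37.4 m.

37.4 m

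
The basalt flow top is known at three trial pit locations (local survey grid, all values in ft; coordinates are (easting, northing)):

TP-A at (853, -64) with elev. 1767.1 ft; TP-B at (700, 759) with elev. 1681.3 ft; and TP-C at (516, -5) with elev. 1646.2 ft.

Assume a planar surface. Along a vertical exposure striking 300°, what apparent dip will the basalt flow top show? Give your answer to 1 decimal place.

18.0°

Two edge vectors: TP-A→TP-B = (-153, 823, -85.8), TP-A→TP-C = (-337, 59, -120.9).
Normal n = (TP-A→TP-B) × (TP-A→TP-C) = (-94438.5, 10416.9, 268324).
So ∂z/∂E = −n_x/n_z = 0.35196 and ∂z/∂N = −n_y/n_z = −0.03882.
Unit vector along 300° is (sin 300°, cos 300°) = (-0.8660, 0.5000).
Slope in that direction = a·(-0.8660) + b·(0.5000) = −0.32421.
Apparent dip = arctan|0.32421| = 18.0° (true dip is 19.5°, so apparent ≤ true as expected).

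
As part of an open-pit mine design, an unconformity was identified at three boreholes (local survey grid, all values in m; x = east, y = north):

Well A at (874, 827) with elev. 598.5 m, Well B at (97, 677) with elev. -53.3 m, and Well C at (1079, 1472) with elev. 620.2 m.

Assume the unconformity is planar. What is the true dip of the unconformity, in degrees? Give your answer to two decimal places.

42.64°

Two edge vectors: Well A→Well B = (-777, -150, -651.8), Well A→Well C = (205, 645, 21.7).
Normal n = (Well A→Well B) × (Well A→Well C) = (417156, -116758.1, -470415).
So ∂z/∂x = −n_x/n_z = 0.88678 and ∂z/∂y = −n_y/n_z = −0.24820.
Gradient magnitude |∇z| = √(a² + b²) = √(0.78638 + 0.06160) = 0.92086.
True dip = arctan(0.92086) = 42.64°, dipping toward WNW (azimuth ≈ 286°).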